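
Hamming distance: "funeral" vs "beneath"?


Comparing character by character (same length = 7):
  Pos 0: 'f' vs 'b' !=
  Pos 1: 'u' vs 'e' !=
  Pos 2: 'n' vs 'n' =
  Pos 3: 'e' vs 'e' =
  Pos 4: 'r' vs 'a' !=
  Pos 5: 'a' vs 't' !=
  Pos 6: 'l' vs 'h' !=
Hamming distance = 5


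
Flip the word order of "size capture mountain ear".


Original: "size capture mountain ear"
Words (1..n): size | capture | mountain | ear
Reversed (n..1): ear | mountain | capture | size
Result = "ear mountain capture size"


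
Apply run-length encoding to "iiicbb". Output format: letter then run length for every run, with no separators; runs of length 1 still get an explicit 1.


String: "iiicbb"
Scanning for consecutive runs:
  'i' x 3
  'c' x 1
  'b' x 2
RLE = "i3c1b2"


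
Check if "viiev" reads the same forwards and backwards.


Word: "viiev"
Reversed: "veiiv"
Forward == Backward? viiev != veiiv
Palindrome = No


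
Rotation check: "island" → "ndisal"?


Word: "island", Candidate: "ndisal"
Method: check if candidate is substring of word+word
"islandisland" contains "ndisal"? No
Is rotation = No


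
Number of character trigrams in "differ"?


Word: "differ" (length 6)
Number of 3-grams = length - 3 + 1 = 6 - 3 + 1
= 4


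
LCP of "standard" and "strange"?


Word 1: "standard"
Word 2: "strange"
Comparing from start:
  Pos 0: 's' == 's'
  Pos 1: 't' == 't'
  Pos 2: 'a' != 'r' (stop)
LCP = "st" (length 2)


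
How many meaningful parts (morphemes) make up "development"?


Word: "development"
Morphemes: develop / -ment
Each morpheme carries meaning
= 2 morphemes


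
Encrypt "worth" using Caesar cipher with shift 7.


Word: "worth"
Shift: 7
Each letter → (letter + shift) mod 26:
  'w' (22) + 7 = 3 → 'd'
  'o' (14) + 7 = 21 → 'v'
  'r' (17) + 7 = 24 → 'y'
  't' (19) + 7 = 0 → 'a'
  'h' (7) + 7 = 14 → 'o'
Result = "dvyao"


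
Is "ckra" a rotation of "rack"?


Word: "rack", Candidate: "ckra"
Method: check if candidate is substring of word+word
"rackrack" contains "ckra"? Yes
Is rotation = Yes


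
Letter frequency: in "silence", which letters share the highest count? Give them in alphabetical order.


Word: "silence"
Letter counts:
  'c': 1
  'e': 2
  'i': 1
  'l': 1
  'n': 1
  's': 1
Maximum count = 2
Most frequent = 'e' (2 times each)


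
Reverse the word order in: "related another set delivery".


Original: "related another set delivery"
Words (1..n): related | another | set | delivery
Reversed (n..1): delivery | set | another | related
Result = "delivery set another related"


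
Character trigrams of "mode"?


Word: "mode" (length 4)
Number of trigrams = 4 - 3 + 1 = 2
  Position 0: "mod"
  Position 1: "ode"
Trigrams = "mod", "ode"


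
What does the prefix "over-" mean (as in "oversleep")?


Prefix: over-
Example: oversleep (over- + sleep)
Meaning = excessive


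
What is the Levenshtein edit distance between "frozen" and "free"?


Word 1: "frozen" (length 6)
Word 2: "free" (length 4)
One optimal edit sequence (insert/delete/substitute each cost 1):
  1. keep 'f'
  2. keep 'r'
  3. delete 'o'  (+1)
  4. delete 'z'  (+1)
  5. keep 'e'
  6. substitute 'n' -> 'e'  (+1)
Total edit operations: 3
Edit distance = 3


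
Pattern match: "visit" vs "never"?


Pattern of "visit": [0, 1, 2, 1, 3]
Pattern of "never": [0, 1, 2, 1, 3]
Patterns match
Same pattern = Yes


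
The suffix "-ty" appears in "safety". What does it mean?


Suffix: -ty
Example: safety (safe + -ty)
Meaning = quality of


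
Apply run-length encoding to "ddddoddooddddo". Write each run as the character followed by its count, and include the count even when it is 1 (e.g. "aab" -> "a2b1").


String: "ddddoddooddddo"
Scanning for consecutive runs:
  'd' x 4
  'o' x 1
  'd' x 2
  'o' x 2
  'd' x 4
  'o' x 1
RLE = "d4o1d2o2d4o1"


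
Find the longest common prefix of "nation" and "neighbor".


Word 1: "nation"
Word 2: "neighbor"
Comparing from start:
  Pos 0: 'n' == 'n'
  Pos 1: 'a' != 'e' (stop)
LCP = "n" (length 1)


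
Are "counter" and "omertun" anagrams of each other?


Word 1: "counter" → sorted: cenortu
Word 2: "omertun" → sorted: emnortu
Same letters? cenortu != emnortu
Anagram = No


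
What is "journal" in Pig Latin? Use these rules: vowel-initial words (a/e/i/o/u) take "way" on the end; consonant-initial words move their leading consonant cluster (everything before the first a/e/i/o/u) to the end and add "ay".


Word: "journal"
Starts with consonant(s) → move to end, add 'ay'
Consonant cluster: "j"
Pig Latin = "ournaljay"


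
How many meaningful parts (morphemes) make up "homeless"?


Word: "homeless"
Morphemes: home / -less
Each morpheme carries meaning
= 2 morphemes


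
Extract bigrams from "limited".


Word: "limited" (length 7)
Number of bigrams = 7 - 2 + 1 = 6
  Position 0: "li"
  Position 1: "im"
  Position 2: "mi"
  Position 3: "it"
  Position 4: "te"
  Position 5: "ed"
Bigrams = "li", "im", "mi", "it", "te", "ed"


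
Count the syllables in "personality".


Word: "personality"
Syllable breakdown: per · son · al · i · ty
Counting: 5 parts
= 5 syllables


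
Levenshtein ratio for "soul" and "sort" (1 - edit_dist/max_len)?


Word 1: "soul" (length 4)
Word 2: "sort" (length 4)
One optimal edit sequence:
  1. keep 's'
  2. keep 'o'
  3. substitute 'u' -> 'r'  (+1)
  4. substitute 'l' -> 't'  (+1)
Edit distance = 2
Max length = max(4, 4) = 4
Similarity = 1 - 2/4
= 0.5000


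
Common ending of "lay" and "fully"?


Word 1: "lay"
Word 2: "fully"
Comparing from end:
  Pos -1: 'y' == 'y'
  Pos -2: 'a' != 'l' (stop)
LCS = "y" (length 1)


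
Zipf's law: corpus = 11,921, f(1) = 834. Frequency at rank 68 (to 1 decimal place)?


Zipf's law: f(r) = f(1) / r
f(1) = 834
f(68) = 834 / 68
= 12.3 occurrences


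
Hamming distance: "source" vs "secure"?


Comparing character by character (same length = 6):
  Pos 0: 's' vs 's' =
  Pos 1: 'o' vs 'e' !=
  Pos 2: 'u' vs 'c' !=
  Pos 3: 'r' vs 'u' !=
  Pos 4: 'c' vs 'r' !=
  Pos 5: 'e' vs 'e' =
Hamming distance = 4


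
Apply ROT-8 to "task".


Word: "task"
Shift: 8
Each letter → (letter + shift) mod 26:
  't' (19) + 8 = 1 → 'b'
  'a' (0) + 8 = 8 → 'i'
  's' (18) + 8 = 0 → 'a'
  'k' (10) + 8 = 18 → 's'
Result = "bias"


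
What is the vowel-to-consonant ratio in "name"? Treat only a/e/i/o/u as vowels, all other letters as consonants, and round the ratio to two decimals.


Word: "name"
Vowels (a,e,i,o,u): 2
Consonants: 2
Ratio = 2/2
= 1.00


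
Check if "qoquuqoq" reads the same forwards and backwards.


Word: "qoquuqoq"
Reversed: "qoquuqoq"
Forward == Backward? qoquuqoq == qoquuqoq
Palindrome = Yes


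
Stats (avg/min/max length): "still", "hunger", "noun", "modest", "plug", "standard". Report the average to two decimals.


Lengths: "still"=5, "hunger"=6, "noun"=4, "modest"=6, "plug"=4, "standard"=8
Sum = 33, Count = 6
Average = 33/6 = 5.50
= avg=5.50, min=4, max=8


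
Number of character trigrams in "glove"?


Word: "glove" (length 5)
Number of 3-grams = length - 3 + 1 = 5 - 3 + 1
= 3


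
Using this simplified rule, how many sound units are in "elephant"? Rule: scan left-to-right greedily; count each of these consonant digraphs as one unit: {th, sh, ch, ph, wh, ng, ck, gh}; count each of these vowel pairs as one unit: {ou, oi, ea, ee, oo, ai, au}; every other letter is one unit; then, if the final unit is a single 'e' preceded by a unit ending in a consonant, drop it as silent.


Word: "elephant" (8 letters)
Left-to-right scan:
  (1) 'e' (letter)
  (2) 'l' (letter)
  (3) 'e' (letter)
  (4) 'ph' (digraph)
  (5) 'a' (letter)
  (6) 'n' (letter)
  (7) 't' (letter)
Units from scan: 7
Sound units = 7 units


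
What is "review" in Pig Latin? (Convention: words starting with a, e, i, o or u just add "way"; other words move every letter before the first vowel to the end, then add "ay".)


Word: "review"
Starts with consonant(s) → move to end, add 'ay'
Consonant cluster: "r"
Pig Latin = "eviewray"


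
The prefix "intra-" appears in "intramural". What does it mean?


Prefix: intra-
As in: intramural -> intra- + mural
Meaning = within


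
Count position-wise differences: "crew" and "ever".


Comparing character by character (same length = 4):
  Pos 0: 'c' vs 'e' !=
  Pos 1: 'r' vs 'v' !=
  Pos 2: 'e' vs 'e' =
  Pos 3: 'w' vs 'r' !=
Hamming distance = 3


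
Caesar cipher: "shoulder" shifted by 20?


Word: "shoulder"
Shift: 20
Each letter → (letter + shift) mod 26:
  's' (18) + 20 = 12 → 'm'
  'h' (7) + 20 = 1 → 'b'
  'o' (14) + 20 = 8 → 'i'
  'u' (20) + 20 = 14 → 'o'
  'l' (11) + 20 = 5 → 'f'
  'd' (3) + 20 = 23 → 'x'
  'e' (4) + 20 = 24 → 'y'
  'r' (17) + 20 = 11 → 'l'
Result = "mbiofxyl"


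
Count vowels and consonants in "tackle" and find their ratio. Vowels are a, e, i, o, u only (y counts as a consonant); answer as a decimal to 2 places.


Word: "tackle"
Vowels (a,e,i,o,u): 2
Consonants: 4
Ratio = 2/4
= 0.50


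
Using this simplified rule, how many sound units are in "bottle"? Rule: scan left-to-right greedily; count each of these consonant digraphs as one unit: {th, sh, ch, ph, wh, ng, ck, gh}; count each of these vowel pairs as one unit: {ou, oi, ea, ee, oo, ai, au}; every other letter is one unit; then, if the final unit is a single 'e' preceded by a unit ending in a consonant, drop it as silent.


Word: "bottle" (6 letters)
Left-to-right scan:
  (1) 'b' (letter)
  (2) 'o' (letter)
  (3) 't' (letter)
  (4) 't' (letter)
  (5) 'l' (letter)
  (6) 'e' (letter)
Units from scan: 6
Final unit is 'e' after a consonant -> drop as silent (-1)
Sound units = 5 units


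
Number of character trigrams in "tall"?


Word: "tall" (length 4)
Number of 3-grams = length - 3 + 1 = 4 - 3 + 1
= 2


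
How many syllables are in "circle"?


Word: "circle"
Syllable breakdown: cir | cle
Counting: 2 parts
= 2 syllables


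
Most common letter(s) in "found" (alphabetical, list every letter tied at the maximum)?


Word: "found"
Letter counts:
  'd': 1
  'f': 1
  'n': 1
  'o': 1
  'u': 1
Maximum count = 1
Most frequent = 'd', 'f', 'n', 'o', 'u' (1 time each)


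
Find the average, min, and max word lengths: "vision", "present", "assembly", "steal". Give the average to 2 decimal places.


Lengths: "vision"=6, "present"=7, "assembly"=8, "steal"=5
Sum = 26, Count = 4
Average = 26/4 = 6.50
= avg=6.50, min=5, max=8


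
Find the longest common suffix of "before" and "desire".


Word 1: "before"
Word 2: "desire"
Comparing from end:
  Pos -1: 'e' == 'e'
  Pos -2: 'r' == 'r'
  Pos -3: 'o' != 'i' (stop)
LCS = "re" (length 2)


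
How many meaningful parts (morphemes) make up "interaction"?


Word: "interaction"
Morphemes: inter- | act | -ion
Each morpheme carries meaning
= 3 morphemes


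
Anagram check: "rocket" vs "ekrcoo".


Word 1: "rocket" → sorted: cekort
Word 2: "ekrcoo" → sorted: cekoor
Same letters? cekort != cekoor
Anagram = No


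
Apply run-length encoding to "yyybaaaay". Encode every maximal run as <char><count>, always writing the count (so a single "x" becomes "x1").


String: "yyybaaaay"
Scanning for consecutive runs:
  'y' x 3
  'b' x 1
  'a' x 4
  'y' x 1
RLE = "y3b1a4y1"


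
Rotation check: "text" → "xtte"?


Word: "text", Candidate: "xtte"
Method: check if candidate is substring of word+word
"texttext" contains "xtte"? Yes
Is rotation = Yes


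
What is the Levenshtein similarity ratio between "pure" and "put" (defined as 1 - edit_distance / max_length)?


Word 1: "pure" (length 4)
Word 2: "put" (length 3)
One optimal edit sequence:
  1. keep 'p'
  2. keep 'u'
  3. delete 'r'  (+1)
  4. substitute 'e' -> 't'  (+1)
Edit distance = 2
Max length = max(4, 3) = 4
Similarity = 1 - 2/4
= 0.5000


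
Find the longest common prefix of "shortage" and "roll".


Word 1: "shortage"
Word 2: "roll"
Comparing from start:
  Pos 0: 's' != 'r' (stop)
LCP = "" (length 0)


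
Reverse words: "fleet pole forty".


Original: "fleet pole forty"
Words (1..n): fleet | pole | forty
Reversed (n..1): forty | pole | fleet
Result = "forty pole fleet"


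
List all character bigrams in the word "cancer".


Word: "cancer" (length 6)
Number of bigrams = 6 - 2 + 1 = 5
  Position 0: "ca"
  Position 1: "an"
  Position 2: "nc"
  Position 3: "ce"
  Position 4: "er"
Bigrams = "ca", "an", "nc", "ce", "er"


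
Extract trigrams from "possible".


Word: "possible" (length 8)
Number of trigrams = 8 - 3 + 1 = 6
  Position 0: "pos"
  Position 1: "oss"
  Position 2: "ssi"
  Position 3: "sib"
  Position 4: "ibl"
  Position 5: "ble"
Trigrams = "pos", "oss", "ssi", "sib", "ibl", "ble"


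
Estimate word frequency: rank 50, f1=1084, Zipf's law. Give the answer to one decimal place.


Zipf's law: f(r) = f(1) / r
f(1) = 1084
f(50) = 1084 / 50
= 21.7 occurrences


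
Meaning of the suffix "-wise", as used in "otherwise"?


Suffix: -wise
Example: otherwise = other + -wise
Meaning = in the manner of


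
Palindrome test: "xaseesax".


Word: "xaseesax"
Reversed: "xaseesax"
Forward == Backward? xaseesax == xaseesax
Palindrome = Yes


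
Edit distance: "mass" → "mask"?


Word 1: "mass" (length 4)
Word 2: "mask" (length 4)
One optimal edit sequence (insert/delete/substitute each cost 1):
  1. keep 'm'
  2. keep 'a'
  3. keep 's'
  4. substitute 's' -> 'k'  (+1)
Total edit operations: 1
Edit distance = 1


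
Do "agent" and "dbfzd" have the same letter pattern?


Pattern of "agent": [0, 1, 2, 3, 4]
Pattern of "dbfzd": [0, 1, 2, 3, 0]
Patterns do not match
Same pattern = No


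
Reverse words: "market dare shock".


Original: "market dare shock"
Words (1..n): market | dare | shock
Reversed (n..1): shock | dare | market
Result = "shock dare market"


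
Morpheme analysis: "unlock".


Word: "unlock"
Morphemes: un- + lock
Each morpheme carries meaning
= 2 morphemes


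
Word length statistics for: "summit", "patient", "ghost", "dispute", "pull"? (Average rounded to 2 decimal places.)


Lengths: "summit"=6, "patient"=7, "ghost"=5, "dispute"=7, "pull"=4
Sum = 29, Count = 5
Average = 29/5 = 5.80
= avg=5.80, min=4, max=7


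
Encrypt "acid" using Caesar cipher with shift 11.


Word: "acid"
Shift: 11
Each letter → (letter + shift) mod 26:
  'a' (0) + 11 = 11 → 'l'
  'c' (2) + 11 = 13 → 'n'
  'i' (8) + 11 = 19 → 't'
  'd' (3) + 11 = 14 → 'o'
Result = "lnto"


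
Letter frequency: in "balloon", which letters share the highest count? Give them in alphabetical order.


Word: "balloon"
Letter counts:
  'a': 1
  'b': 1
  'l': 2
  'n': 1
  'o': 2
Maximum count = 2
Most frequent = 'l', 'o' (2 times each)


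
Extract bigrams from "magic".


Word: "magic" (length 5)
Number of bigrams = 5 - 2 + 1 = 4
  Position 0: "ma"
  Position 1: "ag"
  Position 2: "gi"
  Position 3: "ic"
Bigrams = "ma", "ag", "gi", "ic"


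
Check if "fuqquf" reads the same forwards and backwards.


Word: "fuqquf"
Reversed: "fuqquf"
Forward == Backward? fuqquf == fuqquf
Palindrome = Yes


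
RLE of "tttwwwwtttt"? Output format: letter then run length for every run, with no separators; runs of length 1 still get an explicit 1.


String: "tttwwwwtttt"
Scanning for consecutive runs:
  't' x 3
  'w' x 4
  't' x 4
RLE = "t3w4t4"


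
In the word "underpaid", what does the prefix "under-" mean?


Prefix: under-
Example: underpaid = under- + paid
Meaning = insufficient


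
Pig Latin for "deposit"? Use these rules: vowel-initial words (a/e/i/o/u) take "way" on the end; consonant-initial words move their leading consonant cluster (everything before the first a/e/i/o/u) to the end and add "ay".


Word: "deposit"
Starts with consonant(s) → move to end, add 'ay'
Consonant cluster: "d"
Pig Latin = "epositday"


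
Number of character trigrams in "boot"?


Word: "boot" (length 4)
Number of 3-grams = length - 3 + 1 = 4 - 3 + 1
= 2


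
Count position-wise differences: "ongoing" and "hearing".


Comparing character by character (same length = 7):
  Pos 0: 'o' vs 'h' !=
  Pos 1: 'n' vs 'e' !=
  Pos 2: 'g' vs 'a' !=
  Pos 3: 'o' vs 'r' !=
  Pos 4: 'i' vs 'i' =
  Pos 5: 'n' vs 'n' =
  Pos 6: 'g' vs 'g' =
Hamming distance = 4


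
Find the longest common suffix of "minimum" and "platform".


Word 1: "minimum"
Word 2: "platform"
Comparing from end:
  Pos -1: 'm' == 'm'
  Pos -2: 'u' != 'r' (stop)
LCS = "m" (length 1)


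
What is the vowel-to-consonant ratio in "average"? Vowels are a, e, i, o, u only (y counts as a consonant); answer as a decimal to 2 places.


Word: "average"
Vowels (a,e,i,o,u): 4
Consonants: 3
Ratio = 4/3
= 1.33


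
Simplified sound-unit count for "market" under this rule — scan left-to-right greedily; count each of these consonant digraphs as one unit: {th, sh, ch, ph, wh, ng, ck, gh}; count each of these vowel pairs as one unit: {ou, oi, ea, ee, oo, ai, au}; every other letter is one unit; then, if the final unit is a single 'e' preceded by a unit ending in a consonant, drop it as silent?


Word: "market" (6 letters)
Left-to-right scan:
  [1] 'm' (letter)
  [2] 'a' (letter)
  [3] 'r' (letter)
  [4] 'k' (letter)
  [5] 'e' (letter)
  [6] 't' (letter)
Units from scan: 6
Sound units = 6 units


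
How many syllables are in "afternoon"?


Word: "afternoon"
Syllable breakdown: af-ter-noon
Counting: 3 parts
= 3 syllables


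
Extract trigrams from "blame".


Word: "blame" (length 5)
Number of trigrams = 5 - 3 + 1 = 3
  Position 0: "bla"
  Position 1: "lam"
  Position 2: "ame"
Trigrams = "bla", "lam", "ame"


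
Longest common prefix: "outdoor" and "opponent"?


Word 1: "outdoor"
Word 2: "opponent"
Comparing from start:
  Pos 0: 'o' == 'o'
  Pos 1: 'u' != 'p' (stop)
LCP = "o" (length 1)


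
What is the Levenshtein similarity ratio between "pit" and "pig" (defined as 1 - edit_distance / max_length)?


Word 1: "pit" (length 3)
Word 2: "pig" (length 3)
One optimal edit sequence:
  1. keep 'p'
  2. keep 'i'
  3. substitute 't' -> 'g'  (+1)
Edit distance = 1
Max length = max(3, 3) = 3
Similarity = 1 - 1/3
= 0.6667


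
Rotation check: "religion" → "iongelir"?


Word: "religion", Candidate: "iongelir"
Method: check if candidate is substring of word+word
"religionreligion" contains "iongelir"? No
Is rotation = No


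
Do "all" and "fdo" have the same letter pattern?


Pattern of "all": [0, 1, 1]
Pattern of "fdo": [0, 1, 2]
Patterns do not match
Same pattern = No


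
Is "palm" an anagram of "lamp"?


Word 1: "lamp" → sorted: almp
Word 2: "palm" → sorted: almp
Same letters? almp == almp
Anagram = Yes


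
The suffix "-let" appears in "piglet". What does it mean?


Suffix: -let
Example: piglet = pig + -let
Meaning = small


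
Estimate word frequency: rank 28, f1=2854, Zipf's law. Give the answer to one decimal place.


Zipf's law: f(r) = f(1) / r
f(1) = 2854
f(28) = 2854 / 28
= 101.9 occurrences


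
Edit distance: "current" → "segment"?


Word 1: "current" (length 7)
Word 2: "segment" (length 7)
One optimal edit sequence (insert/delete/substitute each cost 1):
  1. substitute 'c' -> 's'  (+1)
  2. substitute 'u' -> 'e'  (+1)
  3. substitute 'r' -> 'g'  (+1)
  4. substitute 'r' -> 'm'  (+1)
  5. keep 'e'
  6. keep 'n'
  7. keep 't'
Total edit operations: 4
Edit distance = 4


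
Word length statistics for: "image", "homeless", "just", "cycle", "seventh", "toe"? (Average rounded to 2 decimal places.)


Lengths: "image"=5, "homeless"=8, "just"=4, "cycle"=5, "seventh"=7, "toe"=3
Sum = 32, Count = 6
Average = 32/6 = 5.33
= avg=5.33, min=3, max=8


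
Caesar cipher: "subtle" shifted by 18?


Word: "subtle"
Shift: 18
Each letter → (letter + shift) mod 26:
  's' (18) + 18 = 10 → 'k'
  'u' (20) + 18 = 12 → 'm'
  'b' (1) + 18 = 19 → 't'
  't' (19) + 18 = 11 → 'l'
  'l' (11) + 18 = 3 → 'd'
  'e' (4) + 18 = 22 → 'w'
Result = "kmtldw"


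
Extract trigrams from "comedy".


Word: "comedy" (length 6)
Number of trigrams = 6 - 3 + 1 = 4
  Position 0: "com"
  Position 1: "ome"
  Position 2: "med"
  Position 3: "edy"
Trigrams = "com", "ome", "med", "edy"


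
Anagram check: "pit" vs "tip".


Word 1: "pit" → sorted: ipt
Word 2: "tip" → sorted: ipt
Same letters? ipt == ipt
Anagram = Yes


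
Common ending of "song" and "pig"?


Word 1: "song"
Word 2: "pig"
Comparing from end:
  Pos -1: 'g' == 'g'
  Pos -2: 'n' != 'i' (stop)
LCS = "g" (length 1)


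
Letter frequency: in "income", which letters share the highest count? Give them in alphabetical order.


Word: "income"
Letter counts:
  'c': 1
  'e': 1
  'i': 1
  'm': 1
  'n': 1
  'o': 1
Maximum count = 1
Most frequent = 'c', 'e', 'i', 'm', 'n', 'o' (1 time each)


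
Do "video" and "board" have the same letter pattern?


Pattern of "video": [0, 1, 2, 3, 4]
Pattern of "board": [0, 1, 2, 3, 4]
Patterns match
Same pattern = Yes


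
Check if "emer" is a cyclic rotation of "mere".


Word: "mere", Candidate: "emer"
Method: check if candidate is substring of word+word
"meremere" contains "emer"? Yes
Is rotation = Yes


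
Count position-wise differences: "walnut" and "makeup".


Comparing character by character (same length = 6):
  Pos 0: 'w' vs 'm' !=
  Pos 1: 'a' vs 'a' =
  Pos 2: 'l' vs 'k' !=
  Pos 3: 'n' vs 'e' !=
  Pos 4: 'u' vs 'u' =
  Pos 5: 't' vs 'p' !=
Hamming distance = 4


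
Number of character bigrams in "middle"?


Word: "middle" (length 6)
Number of 2-grams = length - 2 + 1 = 6 - 2 + 1
= 5


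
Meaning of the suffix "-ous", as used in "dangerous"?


Suffix: -ous
Example: dangerous = danger + -ous
Meaning = having quality of


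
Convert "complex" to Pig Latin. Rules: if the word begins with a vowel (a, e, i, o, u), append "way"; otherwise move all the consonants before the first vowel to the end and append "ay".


Word: "complex"
Starts with consonant(s) → move to end, add 'ay'
Consonant cluster: "c"
Pig Latin = "omplexcay"


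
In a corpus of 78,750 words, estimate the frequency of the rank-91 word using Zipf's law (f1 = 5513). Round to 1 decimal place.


Zipf's law: f(r) = f(1) / r
f(1) = 5513
f(91) = 5513 / 91
= 60.6 occurrences


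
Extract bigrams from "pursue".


Word: "pursue" (length 6)
Number of bigrams = 6 - 2 + 1 = 5
  Position 0: "pu"
  Position 1: "ur"
  Position 2: "rs"
  Position 3: "su"
  Position 4: "ue"
Bigrams = "pu", "ur", "rs", "su", "ue"


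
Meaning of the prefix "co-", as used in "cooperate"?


Prefix: co-
As in: cooperate -> co- + operate
Meaning = together


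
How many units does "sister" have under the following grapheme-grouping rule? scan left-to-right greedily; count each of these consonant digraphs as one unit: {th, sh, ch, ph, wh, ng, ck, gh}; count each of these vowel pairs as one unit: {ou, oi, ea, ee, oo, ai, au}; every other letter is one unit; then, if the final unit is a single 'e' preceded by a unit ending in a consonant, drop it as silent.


Word: "sister" (6 letters)
Left-to-right scan:
  [1] 's' (letter)
  [2] 'i' (letter)
  [3] 's' (letter)
  [4] 't' (letter)
  [5] 'e' (letter)
  [6] 'r' (letter)
Units from scan: 6
Sound units = 6 units


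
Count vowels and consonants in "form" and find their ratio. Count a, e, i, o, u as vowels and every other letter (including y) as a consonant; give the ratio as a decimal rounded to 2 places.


Word: "form"
Vowels (a,e,i,o,u): 1
Consonants: 3
Ratio = 1/3
= 0.33


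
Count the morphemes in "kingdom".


Word: "kingdom"
Morphemes: king | -dom
Each morpheme carries meaning
= 2 morphemes


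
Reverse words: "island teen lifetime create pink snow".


Original: "island teen lifetime create pink snow"
Words (1..n): island | teen | lifetime | create | pink | snow
Reversed (n..1): snow | pink | create | lifetime | teen | island
Result = "snow pink create lifetime teen island"


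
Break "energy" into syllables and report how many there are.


Word: "energy"
Syllable breakdown: en-er-gy
Counting: 3 parts
= 3 syllables


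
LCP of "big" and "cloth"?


Word 1: "big"
Word 2: "cloth"
Comparing from start:
  Pos 0: 'b' != 'c' (stop)
LCP = "" (length 0)


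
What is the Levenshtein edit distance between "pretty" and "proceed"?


Word 1: "pretty" (length 6)
Word 2: "proceed" (length 7)
One optimal edit sequence (insert/delete/substitute each cost 1):
  1. keep 'p'
  2. keep 'r'
  3. insert 'o'  (+1)
  4. substitute 'e' -> 'c'  (+1)
  5. substitute 't' -> 'e'  (+1)
  6. substitute 't' -> 'e'  (+1)
  7. substitute 'y' -> 'd'  (+1)
Total edit operations: 5
Edit distance = 5


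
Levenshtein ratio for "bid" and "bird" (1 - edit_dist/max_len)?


Word 1: "bid" (length 3)
Word 2: "bird" (length 4)
One optimal edit sequence:
  1. keep 'b'
  2. keep 'i'
  3. insert 'r'  (+1)
  4. keep 'd'
Edit distance = 1
Max length = max(3, 4) = 4
Similarity = 1 - 1/4
= 0.7500


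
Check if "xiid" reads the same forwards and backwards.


Word: "xiid"
Reversed: "diix"
Forward == Backward? xiid != diix
Palindrome = No


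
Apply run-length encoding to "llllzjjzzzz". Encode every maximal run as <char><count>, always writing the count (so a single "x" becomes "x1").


String: "llllzjjzzzz"
Scanning for consecutive runs:
  'l' x 4
  'z' x 1
  'j' x 2
  'z' x 4
RLE = "l4z1j2z4"


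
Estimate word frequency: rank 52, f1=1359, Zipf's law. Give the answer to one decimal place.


Zipf's law: f(r) = f(1) / r
f(1) = 1359
f(52) = 1359 / 52
= 26.1 occurrences


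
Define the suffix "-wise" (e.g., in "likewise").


Suffix: -wise
Example: likewise = like + -wise
Meaning = in the manner of


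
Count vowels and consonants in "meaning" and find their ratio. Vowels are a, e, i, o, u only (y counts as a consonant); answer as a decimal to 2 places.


Word: "meaning"
Vowels (a,e,i,o,u): 3
Consonants: 4
Ratio = 3/4
= 0.75


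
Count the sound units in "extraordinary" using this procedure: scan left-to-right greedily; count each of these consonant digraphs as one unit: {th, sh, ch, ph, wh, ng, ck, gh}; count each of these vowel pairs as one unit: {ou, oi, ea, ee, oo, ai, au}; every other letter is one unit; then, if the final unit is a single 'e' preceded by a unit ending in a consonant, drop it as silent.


Word: "extraordinary" (13 letters)
Left-to-right scan:
  [1] 'e' (letter)
  [2] 'x' (letter)
  [3] 't' (letter)
  [4] 'r' (letter)
  [5] 'a' (letter)
  [6] 'o' (letter)
  [7] 'r' (letter)
  [8] 'd' (letter)
  [9] 'i' (letter)
  [10] 'n' (letter)
  [11] 'a' (letter)
  [12] 'r' (letter)
  [13] 'y' (letter)
Units from scan: 13
Sound units = 13 units


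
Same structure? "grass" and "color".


Pattern of "grass": [0, 1, 2, 3, 3]
Pattern of "color": [0, 1, 2, 1, 3]
Patterns do not match
Same pattern = No


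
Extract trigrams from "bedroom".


Word: "bedroom" (length 7)
Number of trigrams = 7 - 3 + 1 = 5
  Position 0: "bed"
  Position 1: "edr"
  Position 2: "dro"
  Position 3: "roo"
  Position 4: "oom"
Trigrams = "bed", "edr", "dro", "roo", "oom"


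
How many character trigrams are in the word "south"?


Word: "south" (length 5)
Number of 3-grams = length - 3 + 1 = 5 - 3 + 1
= 3


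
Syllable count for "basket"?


Word: "basket"
Syllable breakdown: bas-ket
Counting: 2 parts
= 2 syllables


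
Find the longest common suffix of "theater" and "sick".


Word 1: "theater"
Word 2: "sick"
Comparing from end:
  Pos -1: 'r' != 'k' (stop)
LCS = "" (length 0)


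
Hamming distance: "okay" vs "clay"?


Comparing character by character (same length = 4):
  Pos 0: 'o' vs 'c' !=
  Pos 1: 'k' vs 'l' !=
  Pos 2: 'a' vs 'a' =
  Pos 3: 'y' vs 'y' =
Hamming distance = 2


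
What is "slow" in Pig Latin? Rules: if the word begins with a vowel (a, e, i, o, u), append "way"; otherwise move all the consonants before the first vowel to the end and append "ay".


Word: "slow"
Starts with consonant(s) → move to end, add 'ay'
Consonant cluster: "sl"
Pig Latin = "owslay"


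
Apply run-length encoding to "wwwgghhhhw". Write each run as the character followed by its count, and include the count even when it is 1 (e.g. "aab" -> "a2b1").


String: "wwwgghhhhw"
Scanning for consecutive runs:
  'w' x 3
  'g' x 2
  'h' x 4
  'w' x 1
RLE = "w3g2h4w1"


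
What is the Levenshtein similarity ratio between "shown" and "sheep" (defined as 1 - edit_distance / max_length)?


Word 1: "shown" (length 5)
Word 2: "sheep" (length 5)
One optimal edit sequence:
  1. keep 's'
  2. keep 'h'
  3. substitute 'o' -> 'e'  (+1)
  4. substitute 'w' -> 'e'  (+1)
  5. substitute 'n' -> 'p'  (+1)
Edit distance = 3
Max length = max(5, 5) = 5
Similarity = 1 - 3/5
= 0.4000


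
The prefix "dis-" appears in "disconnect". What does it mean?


Prefix: dis-
As in: disconnect -> dis- + connect
Meaning = not / opposite


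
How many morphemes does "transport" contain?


Word: "transport"
Morphemes: trans- + port
Each morpheme carries meaning
= 2 morphemes


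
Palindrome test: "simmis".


Word: "simmis"
Reversed: "simmis"
Forward == Backward? simmis == simmis
Palindrome = Yes


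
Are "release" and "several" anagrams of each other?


Word 1: "release" → sorted: aeeelrs
Word 2: "several" → sorted: aeelrsv
Same letters? aeeelrs != aeelrsv
Anagram = No


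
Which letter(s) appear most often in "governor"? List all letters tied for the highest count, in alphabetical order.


Word: "governor"
Letter counts:
  'e': 1
  'g': 1
  'n': 1
  'o': 2
  'r': 2
  'v': 1
Maximum count = 2
Most frequent = 'o', 'r' (2 times each)


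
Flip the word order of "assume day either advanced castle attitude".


Original: "assume day either advanced castle attitude"
Words (1..n): assume | day | either | advanced | castle | attitude
Reversed (n..1): attitude | castle | advanced | either | day | assume
Result = "attitude castle advanced either day assume"


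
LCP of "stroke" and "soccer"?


Word 1: "stroke"
Word 2: "soccer"
Comparing from start:
  Pos 0: 's' == 's'
  Pos 1: 't' != 'o' (stop)
LCP = "s" (length 1)


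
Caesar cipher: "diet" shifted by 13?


Word: "diet"
Shift: 13
Each letter → (letter + shift) mod 26:
  'd' (3) + 13 = 16 → 'q'
  'i' (8) + 13 = 21 → 'v'
  'e' (4) + 13 = 17 → 'r'
  't' (19) + 13 = 6 → 'g'
Result = "qvrg"


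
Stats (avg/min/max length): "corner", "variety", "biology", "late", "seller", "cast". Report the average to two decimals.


Lengths: "corner"=6, "variety"=7, "biology"=7, "late"=4, "seller"=6, "cast"=4
Sum = 34, Count = 6
Average = 34/6 = 5.67
= avg=5.67, min=4, max=7


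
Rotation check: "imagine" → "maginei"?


Word: "imagine", Candidate: "maginei"
Method: check if candidate is substring of word+word
"imagineimagine" contains "maginei"? Yes
Is rotation = Yes


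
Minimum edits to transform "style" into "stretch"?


Word 1: "style" (length 5)
Word 2: "stretch" (length 7)
One optimal edit sequence (insert/delete/substitute each cost 1):
  1. keep 's'
  2. keep 't'
  3. insert 'r'  (+1)
  4. insert 'e'  (+1)
  5. substitute 'y' -> 't'  (+1)
  6. substitute 'l' -> 'c'  (+1)
  7. substitute 'e' -> 'h'  (+1)
Total edit operations: 5
Edit distance = 5


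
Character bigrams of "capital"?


Word: "capital" (length 7)
Number of bigrams = 7 - 2 + 1 = 6
  Position 0: "ca"
  Position 1: "ap"
  Position 2: "pi"
  Position 3: "it"
  Position 4: "ta"
  Position 5: "al"
Bigrams = "ca", "ap", "pi", "it", "ta", "al"


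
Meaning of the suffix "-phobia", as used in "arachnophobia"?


Suffix: -phobia
As in: arachnophobia -> arachno- + -phobia
Meaning = fear of


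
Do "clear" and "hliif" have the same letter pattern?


Pattern of "clear": [0, 1, 2, 3, 4]
Pattern of "hliif": [0, 1, 2, 2, 3]
Patterns do not match
Same pattern = No


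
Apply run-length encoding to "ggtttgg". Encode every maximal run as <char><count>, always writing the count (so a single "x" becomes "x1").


String: "ggtttgg"
Scanning for consecutive runs:
  'g' x 2
  't' x 3
  'g' x 2
RLE = "g2t3g2"


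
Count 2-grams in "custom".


Word: "custom" (length 6)
Number of 2-grams = length - 2 + 1 = 6 - 2 + 1
= 5


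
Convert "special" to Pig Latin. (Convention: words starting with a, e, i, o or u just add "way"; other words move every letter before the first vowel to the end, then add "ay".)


Word: "special"
Starts with consonant(s) → move to end, add 'ay'
Consonant cluster: "sp"
Pig Latin = "ecialspay"


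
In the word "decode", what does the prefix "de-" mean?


Prefix: de-
Example: decode = de- + code
Meaning = remove / reverse


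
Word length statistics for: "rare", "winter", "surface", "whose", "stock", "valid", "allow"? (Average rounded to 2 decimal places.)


Lengths: "rare"=4, "winter"=6, "surface"=7, "whose"=5, "stock"=5, "valid"=5, "allow"=5
Sum = 37, Count = 7
Average = 37/7 = 5.29
= avg=5.29, min=4, max=7


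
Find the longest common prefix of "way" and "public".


Word 1: "way"
Word 2: "public"
Comparing from start:
  Pos 0: 'w' != 'p' (stop)
LCP = "" (length 0)


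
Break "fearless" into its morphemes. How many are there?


Word: "fearless"
Morphemes: fear / -less
Each morpheme carries meaning
= 2 morphemes


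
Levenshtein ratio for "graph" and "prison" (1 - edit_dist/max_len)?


Word 1: "graph" (length 5)
Word 2: "prison" (length 6)
One optimal edit sequence:
  1. substitute 'g' -> 'p'  (+1)
  2. keep 'r'
  3. insert 'i'  (+1)
  4. substitute 'a' -> 's'  (+1)
  5. substitute 'p' -> 'o'  (+1)
  6. substitute 'h' -> 'n'  (+1)
Edit distance = 5
Max length = max(5, 6) = 6
Similarity = 1 - 5/6
= 0.1667


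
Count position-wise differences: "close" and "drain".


Comparing character by character (same length = 5):
  Pos 0: 'c' vs 'd' !=
  Pos 1: 'l' vs 'r' !=
  Pos 2: 'o' vs 'a' !=
  Pos 3: 's' vs 'i' !=
  Pos 4: 'e' vs 'n' !=
Hamming distance = 5


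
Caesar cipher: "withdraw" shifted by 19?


Word: "withdraw"
Shift: 19
Each letter → (letter + shift) mod 26:
  'w' (22) + 19 = 15 → 'p'
  'i' (8) + 19 = 1 → 'b'
  't' (19) + 19 = 12 → 'm'
  'h' (7) + 19 = 0 → 'a'
  'd' (3) + 19 = 22 → 'w'
  'r' (17) + 19 = 10 → 'k'
  'a' (0) + 19 = 19 → 't'
  'w' (22) + 19 = 15 → 'p'
Result = "pbmawktp"


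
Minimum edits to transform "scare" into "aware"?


Word 1: "scare" (length 5)
Word 2: "aware" (length 5)
One optimal edit sequence (insert/delete/substitute each cost 1):
  1. substitute 's' -> 'a'  (+1)
  2. substitute 'c' -> 'w'  (+1)
  3. keep 'a'
  4. keep 'r'
  5. keep 'e'
Total edit operations: 2
Edit distance = 2


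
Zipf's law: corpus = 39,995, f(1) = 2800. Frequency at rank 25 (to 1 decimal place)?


Zipf's law: f(r) = f(1) / r
f(1) = 2800
f(25) = 2800 / 25
= 112.0 occurrences


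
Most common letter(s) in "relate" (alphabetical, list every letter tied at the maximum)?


Word: "relate"
Letter counts:
  'a': 1
  'e': 2
  'l': 1
  'r': 1
  't': 1
Maximum count = 2
Most frequent = 'e' (2 times each)


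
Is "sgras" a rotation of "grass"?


Word: "grass", Candidate: "sgras"
Method: check if candidate is substring of word+word
"grassgrass" contains "sgras"? Yes
Is rotation = Yes


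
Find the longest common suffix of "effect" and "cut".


Word 1: "effect"
Word 2: "cut"
Comparing from end:
  Pos -1: 't' == 't'
  Pos -2: 'c' != 'u' (stop)
LCS = "t" (length 1)


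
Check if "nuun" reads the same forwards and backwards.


Word: "nuun"
Reversed: "nuun"
Forward == Backward? nuun == nuun
Palindrome = Yes


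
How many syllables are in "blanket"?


Word: "blanket"
Syllable breakdown: blan | ket
Counting: 2 parts
= 2 syllables


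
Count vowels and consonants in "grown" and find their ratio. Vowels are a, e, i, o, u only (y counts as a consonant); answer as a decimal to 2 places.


Word: "grown"
Vowels (a,e,i,o,u): 1
Consonants: 4
Ratio = 1/4
= 0.25


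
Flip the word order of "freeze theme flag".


Original: "freeze theme flag"
Words (1..n): freeze | theme | flag
Reversed (n..1): flag | theme | freeze
Result = "flag theme freeze"


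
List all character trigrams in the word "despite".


Word: "despite" (length 7)
Number of trigrams = 7 - 3 + 1 = 5
  Position 0: "des"
  Position 1: "esp"
  Position 2: "spi"
  Position 3: "pit"
  Position 4: "ite"
Trigrams = "des", "esp", "spi", "pit", "ite"


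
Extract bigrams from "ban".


Word: "ban" (length 3)
Number of bigrams = 3 - 2 + 1 = 2
  Position 0: "ba"
  Position 1: "an"
Bigrams = "ba", "an"


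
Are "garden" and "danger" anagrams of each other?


Word 1: "garden" → sorted: adegnr
Word 2: "danger" → sorted: adegnr
Same letters? adegnr == adegnr
Anagram = Yes


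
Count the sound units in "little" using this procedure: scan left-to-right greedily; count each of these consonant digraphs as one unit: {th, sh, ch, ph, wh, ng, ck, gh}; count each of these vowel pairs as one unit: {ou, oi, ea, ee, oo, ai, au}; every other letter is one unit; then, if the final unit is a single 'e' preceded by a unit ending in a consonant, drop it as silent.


Word: "little" (6 letters)
Left-to-right scan:
  (1) 'l' (letter)
  (2) 'i' (letter)
  (3) 't' (letter)
  (4) 't' (letter)
  (5) 'l' (letter)
  (6) 'e' (letter)
Units from scan: 6
Final unit is 'e' after a consonant -> drop as silent (-1)
Sound units = 5 units


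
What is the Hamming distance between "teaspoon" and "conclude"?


Comparing character by character (same length = 8):
  Pos 0: 't' vs 'c' !=
  Pos 1: 'e' vs 'o' !=
  Pos 2: 'a' vs 'n' !=
  Pos 3: 's' vs 'c' !=
  Pos 4: 'p' vs 'l' !=
  Pos 5: 'o' vs 'u' !=
  Pos 6: 'o' vs 'd' !=
  Pos 7: 'n' vs 'e' !=
Hamming distance = 8


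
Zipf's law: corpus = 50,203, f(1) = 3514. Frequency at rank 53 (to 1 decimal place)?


Zipf's law: f(r) = f(1) / r
f(1) = 3514
f(53) = 3514 / 53
= 66.3 occurrences


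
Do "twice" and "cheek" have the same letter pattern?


Pattern of "twice": [0, 1, 2, 3, 4]
Pattern of "cheek": [0, 1, 2, 2, 3]
Patterns do not match
Same pattern = No


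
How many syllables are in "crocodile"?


Word: "crocodile"
Syllable breakdown: croc | o | dile
Counting: 3 parts
= 3 syllables


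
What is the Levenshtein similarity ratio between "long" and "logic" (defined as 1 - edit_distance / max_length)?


Word 1: "long" (length 4)
Word 2: "logic" (length 5)
One optimal edit sequence:
  1. keep 'l'
  2. keep 'o'
  3. insert 'g'  (+1)
  4. substitute 'n' -> 'i'  (+1)
  5. substitute 'g' -> 'c'  (+1)
Edit distance = 3
Max length = max(4, 5) = 5
Similarity = 1 - 3/5
= 0.4000


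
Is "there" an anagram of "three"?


Word 1: "three" → sorted: eehrt
Word 2: "there" → sorted: eehrt
Same letters? eehrt == eehrt
Anagram = Yes


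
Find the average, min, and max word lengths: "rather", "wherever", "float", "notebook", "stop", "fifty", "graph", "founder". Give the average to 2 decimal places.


Lengths: "rather"=6, "wherever"=8, "float"=5, "notebook"=8, "stop"=4, "fifty"=5, "graph"=5, "founder"=7
Sum = 48, Count = 8
Average = 48/8 = 6.00
= avg=6.00, min=4, max=8


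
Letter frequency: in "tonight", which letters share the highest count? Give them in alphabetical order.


Word: "tonight"
Letter counts:
  'g': 1
  'h': 1
  'i': 1
  'n': 1
  'o': 1
  't': 2
Maximum count = 2
Most frequent = 't' (2 times each)


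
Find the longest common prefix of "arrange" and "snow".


Word 1: "arrange"
Word 2: "snow"
Comparing from start:
  Pos 0: 'a' != 's' (stop)
LCP = "" (length 0)


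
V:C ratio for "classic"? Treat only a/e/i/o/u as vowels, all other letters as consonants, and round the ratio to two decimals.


Word: "classic"
Vowels (a,e,i,o,u): 2
Consonants: 5
Ratio = 2/5
= 0.40


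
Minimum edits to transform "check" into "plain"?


Word 1: "check" (length 5)
Word 2: "plain" (length 5)
One optimal edit sequence (insert/delete/substitute each cost 1):
  1. substitute 'c' -> 'p'  (+1)
  2. substitute 'h' -> 'l'  (+1)
  3. substitute 'e' -> 'a'  (+1)
  4. substitute 'c' -> 'i'  (+1)
  5. substitute 'k' -> 'n'  (+1)
Total edit operations: 5
Edit distance = 5
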